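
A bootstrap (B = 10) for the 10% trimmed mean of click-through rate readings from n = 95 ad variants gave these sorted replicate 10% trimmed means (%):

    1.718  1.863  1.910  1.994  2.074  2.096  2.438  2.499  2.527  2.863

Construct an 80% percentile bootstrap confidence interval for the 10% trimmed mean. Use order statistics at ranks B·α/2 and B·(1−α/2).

α = 0.20; lower rank = 10 × 0.100 = 1; upper rank = 10 × 0.900 = 9.
The 1st smallest replicate is 1.718; the 9th is 2.527.

(1.718, 2.527)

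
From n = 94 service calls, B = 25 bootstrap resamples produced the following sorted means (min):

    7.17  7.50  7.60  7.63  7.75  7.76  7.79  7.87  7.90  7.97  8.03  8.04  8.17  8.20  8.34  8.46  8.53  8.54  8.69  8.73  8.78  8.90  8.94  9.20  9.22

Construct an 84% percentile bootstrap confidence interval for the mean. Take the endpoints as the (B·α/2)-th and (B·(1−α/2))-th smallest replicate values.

(7.50, 8.94)

α = 0.16; lower rank = 25 × 0.080 = 2; upper rank = 25 × 0.920 = 23.
The 2nd smallest replicate is 7.50; the 23rd is 8.94.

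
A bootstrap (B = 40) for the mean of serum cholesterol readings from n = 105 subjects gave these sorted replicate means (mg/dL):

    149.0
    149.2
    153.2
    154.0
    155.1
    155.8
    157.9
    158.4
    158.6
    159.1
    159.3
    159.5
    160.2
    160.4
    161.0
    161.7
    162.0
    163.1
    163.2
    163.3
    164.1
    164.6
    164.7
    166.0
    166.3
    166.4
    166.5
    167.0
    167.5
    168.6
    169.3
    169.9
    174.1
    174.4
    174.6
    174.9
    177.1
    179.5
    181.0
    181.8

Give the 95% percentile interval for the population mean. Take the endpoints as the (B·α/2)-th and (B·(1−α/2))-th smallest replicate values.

α = 0.05; lower rank = 40 × 0.025 = 1; upper rank = 40 × 0.975 = 39.
The 1st smallest replicate is 149.0; the 39th is 181.0.

(149.0, 181.0)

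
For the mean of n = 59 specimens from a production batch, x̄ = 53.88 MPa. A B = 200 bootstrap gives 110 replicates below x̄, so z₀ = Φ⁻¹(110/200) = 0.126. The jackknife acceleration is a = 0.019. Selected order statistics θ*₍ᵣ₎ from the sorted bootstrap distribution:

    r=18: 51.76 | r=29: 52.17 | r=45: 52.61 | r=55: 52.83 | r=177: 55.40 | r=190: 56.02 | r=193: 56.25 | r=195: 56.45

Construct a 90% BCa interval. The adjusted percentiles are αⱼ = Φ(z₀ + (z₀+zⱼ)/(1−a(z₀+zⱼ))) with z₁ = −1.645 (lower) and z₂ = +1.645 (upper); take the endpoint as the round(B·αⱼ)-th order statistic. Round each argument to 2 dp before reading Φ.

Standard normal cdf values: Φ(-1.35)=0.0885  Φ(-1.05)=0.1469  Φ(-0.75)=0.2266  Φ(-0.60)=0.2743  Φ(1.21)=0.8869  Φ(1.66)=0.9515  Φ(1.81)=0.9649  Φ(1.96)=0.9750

(51.76, 56.45)

Lower: z₀ + z₁ = 0.126 + (-1.645) = -1.519; 1 − a(z₀+z₁) = 1 − (0.019)(-1.519) = 1.0289; argument = 0.126 + (-1.519)/1.0289 = -1.3504 → -1.35.
α₁ = Φ(-1.35) = 0.0885; rank = round(200 × 0.0885) = 18; θ*₍18₎ = 51.76.
Upper: z₀ + z₂ = 1.771; 1 − a(z₀+z₂) = 0.9664; argument = 1.9587 → 1.96; α₂ = 0.9750; rank = 195; θ*₍195₎ = 56.45.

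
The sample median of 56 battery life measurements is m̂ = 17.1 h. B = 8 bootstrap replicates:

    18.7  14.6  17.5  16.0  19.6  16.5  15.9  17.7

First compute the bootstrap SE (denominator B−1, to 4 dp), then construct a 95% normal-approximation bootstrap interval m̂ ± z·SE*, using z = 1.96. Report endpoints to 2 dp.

Mean of replicates = 17.0625; sum of squared deviations = 18.5788; SE* = √(18.5788/7) = 1.6291
Margin = 1.96 × 1.6291 = 3.193
Interval: 17.1 ± 3.193

(13.91, 20.29)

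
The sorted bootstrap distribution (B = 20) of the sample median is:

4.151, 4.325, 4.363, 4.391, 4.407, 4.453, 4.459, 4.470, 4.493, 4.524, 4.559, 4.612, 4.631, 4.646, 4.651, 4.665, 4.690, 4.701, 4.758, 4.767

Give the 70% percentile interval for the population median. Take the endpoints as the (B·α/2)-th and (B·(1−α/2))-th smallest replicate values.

(4.363, 4.690)

α = 0.30; lower rank = 20 × 0.150 = 3; upper rank = 20 × 0.850 = 17.
The 3rd smallest replicate is 4.363; the 17th is 4.690.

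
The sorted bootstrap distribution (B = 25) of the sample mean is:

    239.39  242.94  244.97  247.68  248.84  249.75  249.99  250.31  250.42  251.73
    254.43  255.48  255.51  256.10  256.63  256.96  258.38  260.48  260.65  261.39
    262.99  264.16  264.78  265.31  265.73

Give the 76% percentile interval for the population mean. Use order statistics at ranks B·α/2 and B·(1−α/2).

α = 0.24; lower rank = 25 × 0.120 = 3; upper rank = 25 × 0.880 = 22.
The 3rd smallest replicate is 244.97; the 22nd is 264.16.

(244.97, 264.16)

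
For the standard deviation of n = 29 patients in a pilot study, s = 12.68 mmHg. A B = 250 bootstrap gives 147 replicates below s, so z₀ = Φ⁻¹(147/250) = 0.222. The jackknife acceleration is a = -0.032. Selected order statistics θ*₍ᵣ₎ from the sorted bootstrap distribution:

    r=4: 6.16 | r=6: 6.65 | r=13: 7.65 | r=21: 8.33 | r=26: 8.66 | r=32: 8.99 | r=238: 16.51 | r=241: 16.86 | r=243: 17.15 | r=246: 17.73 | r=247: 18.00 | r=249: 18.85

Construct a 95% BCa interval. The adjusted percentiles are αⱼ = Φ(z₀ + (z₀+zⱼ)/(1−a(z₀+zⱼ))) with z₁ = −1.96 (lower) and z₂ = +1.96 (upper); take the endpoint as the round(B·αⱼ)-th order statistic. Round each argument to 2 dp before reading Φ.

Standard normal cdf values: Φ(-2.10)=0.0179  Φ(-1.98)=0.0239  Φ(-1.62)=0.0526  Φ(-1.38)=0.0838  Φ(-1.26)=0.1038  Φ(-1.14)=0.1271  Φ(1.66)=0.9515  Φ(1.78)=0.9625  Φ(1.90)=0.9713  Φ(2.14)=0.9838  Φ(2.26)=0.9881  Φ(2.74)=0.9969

Lower: z₀ + z₁ = 0.222 + (-1.960) = -1.738; 1 − a(z₀+z₁) = 1 − (-0.032)(-1.738) = 0.9444; argument = 0.222 + (-1.738)/0.9444 = -1.6184 → -1.62.
α₁ = Φ(-1.62) = 0.0526; rank = round(250 × 0.0526) = 13; θ*₍13₎ = 7.65.
Upper: z₀ + z₂ = 2.182; 1 − a(z₀+z₂) = 1.0698; argument = 2.2616 → 2.26; α₂ = 0.9881; rank = 247; θ*₍247₎ = 18.00.

(7.65, 18.00)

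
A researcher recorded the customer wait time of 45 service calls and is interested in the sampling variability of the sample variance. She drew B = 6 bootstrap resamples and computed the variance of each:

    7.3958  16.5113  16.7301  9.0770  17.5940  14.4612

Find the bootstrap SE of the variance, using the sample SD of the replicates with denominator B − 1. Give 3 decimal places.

SE* = 4.334

Bootstrap SE is the standard deviation of the 6 replicate variances.
Mean of replicates: (7.3958 + 16.5113 + 16.7301 + 9.0770 + 17.5940 + 14.4612) / 6 = 81.76940 / 6 = 13.62823
Sum of squared deviations: (−6.23243)² + (+2.88307)² + (+3.10187)² + (−4.55123)² + (+3.96577)² + (+0.83297)² = 93.91174
Variance = 93.91174 / 5 = 18.78235
SE* = √18.78235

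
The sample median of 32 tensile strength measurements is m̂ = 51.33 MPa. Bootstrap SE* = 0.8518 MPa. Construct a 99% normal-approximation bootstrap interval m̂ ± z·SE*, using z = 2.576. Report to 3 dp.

(49.136, 53.524)

Margin = 2.576 × 0.8518 = 2.1942
Interval: 51.33 ± 2.1942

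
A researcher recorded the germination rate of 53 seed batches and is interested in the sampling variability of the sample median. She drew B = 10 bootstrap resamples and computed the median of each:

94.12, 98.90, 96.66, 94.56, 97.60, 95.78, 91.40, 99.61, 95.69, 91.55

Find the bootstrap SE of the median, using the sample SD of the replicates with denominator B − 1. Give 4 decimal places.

SE* = 2.7778

Bootstrap SE is the standard deviation of the 10 replicate medians.
Mean of replicates: (94.12 + 98.90 + 96.66 + 94.56 + 97.60 + 95.78 + 91.40 + 99.61 + 95.69 + 91.55) / 10 = 955.87000 / 10 = 95.58700
Sum of squared deviations: (−1.46700)² + (+3.31300)² + (+1.07300)² + (−1.02700)² + (+2.01300)² + (+0.19300)² + (−4.18700)² + (+4.02300)² + (+0.10300)² + (−4.03700)² = 69.44701
Variance = 69.44701 / 9 = 7.71633
SE* = √7.71633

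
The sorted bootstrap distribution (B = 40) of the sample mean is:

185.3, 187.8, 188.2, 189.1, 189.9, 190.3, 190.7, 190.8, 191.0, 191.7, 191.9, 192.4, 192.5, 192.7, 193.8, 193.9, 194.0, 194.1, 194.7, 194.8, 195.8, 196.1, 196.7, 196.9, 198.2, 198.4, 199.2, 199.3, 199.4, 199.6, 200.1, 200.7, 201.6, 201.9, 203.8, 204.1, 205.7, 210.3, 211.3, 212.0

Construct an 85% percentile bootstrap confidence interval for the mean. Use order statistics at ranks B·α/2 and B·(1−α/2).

(188.2, 205.7)

α = 0.15; lower rank = 40 × 0.075 = 3; upper rank = 40 × 0.925 = 37.
The 3rd smallest replicate is 188.2; the 37th is 205.7.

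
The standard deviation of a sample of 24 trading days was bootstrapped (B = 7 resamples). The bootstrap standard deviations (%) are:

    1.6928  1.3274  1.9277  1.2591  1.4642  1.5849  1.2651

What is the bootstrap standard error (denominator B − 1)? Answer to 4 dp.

Bootstrap SE is the standard deviation of the 7 replicate standard deviations.
Mean of replicates: (1.6928 + 1.3274 + 1.9277 + 1.2591 + 1.4642 + 1.5849 + 1.2651) / 7 = 10.52120 / 7 = 1.50303
Sum of squared deviations: (+0.18977)² + (−0.17563)² + (+0.42467)² + (−0.24393)² + (−0.03883)² + (+0.08187)² + (−0.23793)² = 0.37153
Variance = 0.37153 / 6 = 0.06192
SE* = √0.06192

SE* = 0.2488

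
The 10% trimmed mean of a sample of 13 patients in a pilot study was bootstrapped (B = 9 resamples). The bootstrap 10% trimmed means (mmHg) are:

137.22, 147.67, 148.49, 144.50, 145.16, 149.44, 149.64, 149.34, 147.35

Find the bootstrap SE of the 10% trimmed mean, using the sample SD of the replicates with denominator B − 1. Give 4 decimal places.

SE* = 3.9453

Bootstrap SE is the standard deviation of the 9 replicate 10% trimmed means.
Mean of replicates: (137.22 + 147.67 + 148.49 + 144.50 + 145.16 + 149.44 + 149.64 + 149.34 + 147.35) / 9 = 1318.81000 / 9 = 146.53444
Sum of squared deviations: (−9.31444)² + (+1.13556)² + (+1.95556)² + (−2.03444)² + (−1.37444)² + (+2.90556)² + (+3.10556)² + (+2.80556)² + (+0.81556)² = 124.52362
Variance = 124.52362 / 8 = 15.56545
SE* = √15.56545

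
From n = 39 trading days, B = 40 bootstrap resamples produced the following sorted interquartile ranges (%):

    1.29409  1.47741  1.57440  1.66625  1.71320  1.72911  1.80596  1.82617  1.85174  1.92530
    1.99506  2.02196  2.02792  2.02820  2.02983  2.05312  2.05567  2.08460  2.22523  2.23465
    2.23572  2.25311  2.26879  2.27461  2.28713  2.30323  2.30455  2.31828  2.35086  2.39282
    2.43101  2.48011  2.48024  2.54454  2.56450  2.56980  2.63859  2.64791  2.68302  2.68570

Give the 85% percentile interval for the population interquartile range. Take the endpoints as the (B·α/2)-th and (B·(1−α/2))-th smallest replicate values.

α = 0.15; lower rank = 40 × 0.075 = 3; upper rank = 40 × 0.925 = 37.
The 3rd smallest replicate is 1.57440; the 37th is 2.63859.

(1.57440, 2.63859)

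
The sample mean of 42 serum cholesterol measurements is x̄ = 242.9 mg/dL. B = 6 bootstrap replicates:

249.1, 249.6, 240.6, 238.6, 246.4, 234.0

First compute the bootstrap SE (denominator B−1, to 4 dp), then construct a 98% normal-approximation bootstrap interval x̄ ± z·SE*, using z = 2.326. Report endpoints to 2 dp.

Mean of replicates = 243.0500; sum of squared deviations = 198.4350; SE* = √(198.4350/5) = 6.2998
Margin = 2.326 × 6.2998 = 14.653
Interval: 242.9 ± 14.653

(228.25, 257.55)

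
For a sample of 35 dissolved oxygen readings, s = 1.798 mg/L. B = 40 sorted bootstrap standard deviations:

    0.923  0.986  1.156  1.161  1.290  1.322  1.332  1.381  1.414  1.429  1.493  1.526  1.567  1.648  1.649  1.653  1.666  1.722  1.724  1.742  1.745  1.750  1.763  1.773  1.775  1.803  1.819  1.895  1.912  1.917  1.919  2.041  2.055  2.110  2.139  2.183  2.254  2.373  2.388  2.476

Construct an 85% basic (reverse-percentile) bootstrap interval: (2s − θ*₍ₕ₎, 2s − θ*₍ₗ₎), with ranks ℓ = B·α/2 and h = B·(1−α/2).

(1.342, 2.440)

Percentile endpoints at ranks 3 and 37: θ*₍3₎ = 1.156, θ*₍37₎ = 2.254.
Basic interval reflects these around s:
  lower = 2 × 1.798 − 2.254 = 1.342
  upper = 2 × 1.798 − 1.156 = 2.440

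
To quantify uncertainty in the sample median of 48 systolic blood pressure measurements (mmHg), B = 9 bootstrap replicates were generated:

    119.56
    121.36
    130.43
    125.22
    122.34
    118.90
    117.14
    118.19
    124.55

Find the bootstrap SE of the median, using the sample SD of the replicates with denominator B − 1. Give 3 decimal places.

Bootstrap SE is the standard deviation of the 9 replicate medians.
Mean of replicates: (119.56 + 121.36 + 130.43 + 125.22 + 122.34 + 118.90 + 117.14 + 118.19 + 124.55) / 9 = 1097.6900 / 9 = 121.9656
Sum of squared deviations: (−2.4056)² + (−0.6056)² + (+8.4644)² + (+3.2544)² + (+0.3744)² + (−3.0656)² + (−4.8256)² + (−3.7756)² + (+2.5844)² = 142.1496
Variance = 142.1496 / 8 = 17.7687
SE* = √17.7687

SE* = 4.215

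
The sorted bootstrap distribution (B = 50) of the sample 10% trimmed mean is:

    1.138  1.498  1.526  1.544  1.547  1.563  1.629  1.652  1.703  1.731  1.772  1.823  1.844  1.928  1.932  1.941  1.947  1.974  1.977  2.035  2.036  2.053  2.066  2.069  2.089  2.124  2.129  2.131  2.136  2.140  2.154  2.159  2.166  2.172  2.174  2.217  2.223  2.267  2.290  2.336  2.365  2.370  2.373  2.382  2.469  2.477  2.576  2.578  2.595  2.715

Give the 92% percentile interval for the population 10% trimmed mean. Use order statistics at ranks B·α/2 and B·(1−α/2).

(1.498, 2.578)

α = 0.08; lower rank = 50 × 0.040 = 2; upper rank = 50 × 0.960 = 48.
The 2nd smallest replicate is 1.498; the 48th is 2.578.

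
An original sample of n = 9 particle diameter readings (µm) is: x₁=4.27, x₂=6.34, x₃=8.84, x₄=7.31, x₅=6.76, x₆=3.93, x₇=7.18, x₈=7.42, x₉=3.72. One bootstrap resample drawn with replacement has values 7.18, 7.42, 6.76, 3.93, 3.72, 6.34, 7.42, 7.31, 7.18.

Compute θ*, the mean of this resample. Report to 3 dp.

θ* = 6.362

Mean = (7.18 + 7.42 + 6.76 + 3.93 + 3.72 + 6.34 + 7.42 + 7.31 + 7.18) / 9 = 57.260 / 9 = 6.362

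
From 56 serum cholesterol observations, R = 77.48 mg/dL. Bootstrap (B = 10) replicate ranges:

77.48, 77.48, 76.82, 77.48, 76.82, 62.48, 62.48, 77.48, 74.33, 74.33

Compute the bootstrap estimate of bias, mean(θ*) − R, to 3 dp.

mean(θ*) = (77.48 + 77.48 + 76.82 + 77.48 + 76.82 + 62.48 + 62.48 + 77.48 + 74.33 + 74.33) / 10 = 73.7180
bias = 73.7180 − 77.48

bias = −3.762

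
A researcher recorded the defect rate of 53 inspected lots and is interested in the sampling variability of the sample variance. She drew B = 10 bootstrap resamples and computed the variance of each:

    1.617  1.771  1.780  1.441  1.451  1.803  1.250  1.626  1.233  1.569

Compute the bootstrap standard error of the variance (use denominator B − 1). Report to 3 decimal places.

SE* = 0.208

Bootstrap SE is the standard deviation of the 10 replicate variances.
Mean of replicates: (1.617 + 1.771 + 1.780 + 1.441 + 1.451 + 1.803 + 1.250 + 1.626 + 1.233 + 1.569) / 10 = 15.5410 / 10 = 1.5541
Sum of squared deviations: (+0.0629)² + (+0.2169)² + (+0.2259)² + (−0.1131)² + (−0.1031)² + (+0.2489)² + (−0.3041)² + (+0.0719)² + (−0.3211)² + (+0.0149)² = 0.3884
Variance = 0.3884 / 9 = 0.0432
SE* = √0.0432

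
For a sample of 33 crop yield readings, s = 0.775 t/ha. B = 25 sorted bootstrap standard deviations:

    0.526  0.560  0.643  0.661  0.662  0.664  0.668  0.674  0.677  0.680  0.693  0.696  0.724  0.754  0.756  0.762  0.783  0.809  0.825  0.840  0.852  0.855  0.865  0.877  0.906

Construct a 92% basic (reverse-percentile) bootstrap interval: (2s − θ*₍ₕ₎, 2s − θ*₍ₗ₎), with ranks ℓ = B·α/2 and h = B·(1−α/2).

Percentile endpoints at ranks 1 and 24: θ*₍1₎ = 0.526, θ*₍24₎ = 0.877.
Basic interval reflects these around s:
  lower = 2 × 0.775 − 0.877 = 0.673
  upper = 2 × 0.775 − 0.526 = 1.024

(0.673, 1.024)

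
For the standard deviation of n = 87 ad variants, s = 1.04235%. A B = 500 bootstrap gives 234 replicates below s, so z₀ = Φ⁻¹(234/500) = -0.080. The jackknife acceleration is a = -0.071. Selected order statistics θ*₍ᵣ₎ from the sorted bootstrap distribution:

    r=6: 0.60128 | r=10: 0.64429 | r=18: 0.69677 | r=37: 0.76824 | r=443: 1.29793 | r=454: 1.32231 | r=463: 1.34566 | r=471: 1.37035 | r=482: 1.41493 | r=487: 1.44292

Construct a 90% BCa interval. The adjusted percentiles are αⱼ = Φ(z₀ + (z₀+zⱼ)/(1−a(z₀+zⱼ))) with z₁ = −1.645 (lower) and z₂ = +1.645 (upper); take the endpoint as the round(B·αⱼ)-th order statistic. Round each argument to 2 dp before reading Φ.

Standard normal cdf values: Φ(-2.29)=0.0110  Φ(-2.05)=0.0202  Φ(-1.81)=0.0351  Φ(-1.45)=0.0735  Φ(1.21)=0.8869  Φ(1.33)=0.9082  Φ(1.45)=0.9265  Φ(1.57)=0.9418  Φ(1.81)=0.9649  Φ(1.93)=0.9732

(0.64429, 1.32231)

Lower: z₀ + z₁ = -0.080 + (-1.645) = -1.725; 1 − a(z₀+z₁) = 1 − (-0.071)(-1.725) = 0.8775; argument = -0.080 + (-1.725)/0.8775 = -2.0458 → -2.05.
α₁ = Φ(-2.05) = 0.0202; rank = round(500 × 0.0202) = 10; θ*₍10₎ = 0.64429.
Upper: z₀ + z₂ = 1.565; 1 − a(z₀+z₂) = 1.1111; argument = 1.3285 → 1.33; α₂ = 0.9082; rank = 454; θ*₍454₎ = 1.32231.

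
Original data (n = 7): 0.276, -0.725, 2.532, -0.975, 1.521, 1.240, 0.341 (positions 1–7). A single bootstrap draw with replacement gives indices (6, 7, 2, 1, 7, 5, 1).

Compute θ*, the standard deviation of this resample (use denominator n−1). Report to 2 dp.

Resample values: 1.240, 0.341, -0.725, 0.276, 0.341, 1.521, 0.276.
Mean = 0.4671; sum of squared deviations = 3.2340
s² = 3.2340 / 6 = 0.5390
s = √0.5390 = 0.73

θ* = 0.73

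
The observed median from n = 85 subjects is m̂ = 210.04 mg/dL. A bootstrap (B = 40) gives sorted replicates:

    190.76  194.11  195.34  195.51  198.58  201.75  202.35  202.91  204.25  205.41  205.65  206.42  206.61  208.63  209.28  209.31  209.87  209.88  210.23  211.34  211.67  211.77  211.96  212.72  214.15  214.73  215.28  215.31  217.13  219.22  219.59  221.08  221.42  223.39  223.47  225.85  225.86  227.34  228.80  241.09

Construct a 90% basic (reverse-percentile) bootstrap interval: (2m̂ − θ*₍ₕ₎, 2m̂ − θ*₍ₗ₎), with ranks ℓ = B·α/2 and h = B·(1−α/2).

Percentile endpoints at ranks 2 and 38: θ*₍2₎ = 194.11, θ*₍38₎ = 227.34.
Basic interval reflects these around m̂:
  lower = 2 × 210.04 − 227.34 = 192.74
  upper = 2 × 210.04 − 194.11 = 225.97

(192.74, 225.97)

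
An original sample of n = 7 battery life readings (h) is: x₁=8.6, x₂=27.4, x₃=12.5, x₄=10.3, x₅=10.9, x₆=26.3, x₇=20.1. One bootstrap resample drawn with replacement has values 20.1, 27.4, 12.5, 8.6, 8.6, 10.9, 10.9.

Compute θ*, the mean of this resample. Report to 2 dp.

θ* = 14.14

Mean = (20.1 + 27.4 + 12.5 + 8.6 + 8.6 + 10.9 + 10.9) / 7 = 99.00 / 7 = 14.14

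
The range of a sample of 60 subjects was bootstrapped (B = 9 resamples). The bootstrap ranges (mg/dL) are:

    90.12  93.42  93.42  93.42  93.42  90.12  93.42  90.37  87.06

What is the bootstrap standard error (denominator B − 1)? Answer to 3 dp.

Bootstrap SE is the standard deviation of the 9 replicate ranges.
Mean of replicates: (90.12 + 93.42 + 93.42 + 93.42 + 93.42 + 90.12 + 93.42 + 90.37 + 87.06) / 9 = 824.7700 / 9 = 91.6411
Sum of squared deviations: (−1.5211)² + (+1.7789)² + (+1.7789)² + (+1.7789)² + (+1.7789)² + (−1.5211)² + (+1.7789)² + (−1.2711)² + (−4.5811)² = 43.0521
Variance = 43.0521 / 8 = 5.3815
SE* = √5.3815

SE* = 2.320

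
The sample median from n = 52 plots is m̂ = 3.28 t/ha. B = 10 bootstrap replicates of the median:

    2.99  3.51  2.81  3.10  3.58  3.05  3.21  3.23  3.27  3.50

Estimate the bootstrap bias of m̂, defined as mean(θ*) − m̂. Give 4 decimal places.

mean(θ*) = (2.99 + 3.51 + 2.81 + 3.10 + 3.58 + 3.05 + 3.21 + 3.23 + 3.27 + 3.50) / 10 = 3.22500
bias = 3.22500 − 3.28

bias = −0.0550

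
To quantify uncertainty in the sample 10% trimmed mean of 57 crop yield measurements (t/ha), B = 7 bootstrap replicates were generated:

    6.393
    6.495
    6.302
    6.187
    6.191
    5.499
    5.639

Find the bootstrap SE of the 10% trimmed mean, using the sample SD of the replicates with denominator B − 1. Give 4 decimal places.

Bootstrap SE is the standard deviation of the 7 replicate 10% trimmed means.
Mean of replicates: (6.393 + 6.495 + 6.302 + 6.187 + 6.191 + 5.499 + 5.639) / 7 = 42.70600 / 7 = 6.10086
Sum of squared deviations: (+0.29214)² + (+0.39414)² + (+0.20114)² + (+0.08614)² + (+0.09014)² + (−0.60186)² + (−0.46186)² = 0.87224
Variance = 0.87224 / 6 = 0.14537
SE* = √0.14537

SE* = 0.3813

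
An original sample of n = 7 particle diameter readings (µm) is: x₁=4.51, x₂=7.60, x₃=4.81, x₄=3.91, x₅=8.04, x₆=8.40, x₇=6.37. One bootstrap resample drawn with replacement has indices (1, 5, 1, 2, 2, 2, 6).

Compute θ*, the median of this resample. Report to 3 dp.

Resample values: 4.51, 8.04, 4.51, 7.60, 7.60, 7.60, 8.40.
Sorted: 4.51, 4.51, 7.60, 7.60, 7.60, 8.04, 8.40
Median = middle value = 7.600

θ* = 7.600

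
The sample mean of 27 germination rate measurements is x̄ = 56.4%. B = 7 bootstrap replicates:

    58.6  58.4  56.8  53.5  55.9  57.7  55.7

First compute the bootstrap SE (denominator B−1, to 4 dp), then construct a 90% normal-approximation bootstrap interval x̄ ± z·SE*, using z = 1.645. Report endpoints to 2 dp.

(53.44, 59.36)

Mean of replicates = 56.6571; sum of squared deviations = 19.3771; SE* = √(19.3771/6) = 1.7971
Margin = 1.645 × 1.7971 = 2.956
Interval: 56.4 ± 2.956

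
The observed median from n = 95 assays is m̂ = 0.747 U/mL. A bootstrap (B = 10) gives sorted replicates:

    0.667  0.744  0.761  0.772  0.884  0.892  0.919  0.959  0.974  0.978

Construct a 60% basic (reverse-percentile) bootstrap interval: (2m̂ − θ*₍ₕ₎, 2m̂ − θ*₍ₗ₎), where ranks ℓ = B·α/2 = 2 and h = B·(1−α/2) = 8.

Percentile endpoints at ranks 2 and 8: θ*₍2₎ = 0.744, θ*₍8₎ = 0.959.
Basic interval reflects these around m̂:
  lower = 2 × 0.747 − 0.959 = 0.535
  upper = 2 × 0.747 − 0.744 = 0.750

(0.535, 0.750)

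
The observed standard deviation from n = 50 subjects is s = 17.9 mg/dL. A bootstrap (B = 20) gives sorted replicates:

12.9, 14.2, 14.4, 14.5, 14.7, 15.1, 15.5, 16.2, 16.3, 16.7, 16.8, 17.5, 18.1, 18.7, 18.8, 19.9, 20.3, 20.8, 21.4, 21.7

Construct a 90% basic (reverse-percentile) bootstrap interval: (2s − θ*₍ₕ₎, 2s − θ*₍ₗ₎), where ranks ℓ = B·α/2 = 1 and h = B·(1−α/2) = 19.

(14.4, 22.9)

Percentile endpoints at ranks 1 and 19: θ*₍1₎ = 12.9, θ*₍19₎ = 21.4.
Basic interval reflects these around s:
  lower = 2 × 17.9 − 21.4 = 14.4
  upper = 2 × 17.9 − 12.9 = 22.9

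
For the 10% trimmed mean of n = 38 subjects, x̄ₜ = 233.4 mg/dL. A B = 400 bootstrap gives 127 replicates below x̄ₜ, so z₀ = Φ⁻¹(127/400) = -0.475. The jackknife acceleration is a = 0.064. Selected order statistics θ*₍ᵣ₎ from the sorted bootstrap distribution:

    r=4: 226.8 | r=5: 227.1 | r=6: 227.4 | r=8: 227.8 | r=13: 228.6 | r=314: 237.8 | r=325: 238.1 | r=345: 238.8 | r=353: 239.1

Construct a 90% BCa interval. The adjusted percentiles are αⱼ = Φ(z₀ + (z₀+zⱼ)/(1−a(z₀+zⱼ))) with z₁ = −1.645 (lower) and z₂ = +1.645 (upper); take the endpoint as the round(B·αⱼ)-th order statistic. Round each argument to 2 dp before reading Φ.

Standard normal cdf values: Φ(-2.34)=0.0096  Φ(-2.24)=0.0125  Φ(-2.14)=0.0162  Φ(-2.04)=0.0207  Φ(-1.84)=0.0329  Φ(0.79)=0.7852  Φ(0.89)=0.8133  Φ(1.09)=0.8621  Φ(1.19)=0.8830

(226.8, 237.8)

Lower: z₀ + z₁ = -0.475 + (-1.645) = -2.120; 1 − a(z₀+z₁) = 1 − (0.064)(-2.120) = 1.1357; argument = -0.475 + (-2.120)/1.1357 = -2.3417 → -2.34.
α₁ = Φ(-2.34) = 0.0096; rank = round(400 × 0.0096) = 4; θ*₍4₎ = 226.8.
Upper: z₀ + z₂ = 1.170; 1 − a(z₀+z₂) = 0.9251; argument = 0.7897 → 0.79; α₂ = 0.7852; rank = 314; θ*₍314₎ = 237.8.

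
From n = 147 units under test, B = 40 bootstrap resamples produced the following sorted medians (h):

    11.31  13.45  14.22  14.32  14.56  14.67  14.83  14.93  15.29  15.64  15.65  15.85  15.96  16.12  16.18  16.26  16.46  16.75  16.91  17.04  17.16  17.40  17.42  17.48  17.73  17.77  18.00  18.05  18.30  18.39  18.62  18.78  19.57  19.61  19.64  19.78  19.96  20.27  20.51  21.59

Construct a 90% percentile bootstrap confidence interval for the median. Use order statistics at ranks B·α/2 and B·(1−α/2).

(13.45, 20.27)

α = 0.10; lower rank = 40 × 0.050 = 2; upper rank = 40 × 0.950 = 38.
The 2nd smallest replicate is 13.45; the 38th is 20.27.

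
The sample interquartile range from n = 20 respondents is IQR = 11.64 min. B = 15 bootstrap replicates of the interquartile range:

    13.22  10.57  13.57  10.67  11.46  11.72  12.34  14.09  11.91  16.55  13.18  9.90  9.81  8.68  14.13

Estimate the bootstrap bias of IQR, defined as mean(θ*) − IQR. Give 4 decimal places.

bias = +0.4800

mean(θ*) = (13.22 + 10.57 + 13.57 + 10.67 + 11.46 + 11.72 + 12.34 + 14.09 + 11.91 + 16.55 + 13.18 + 9.90 + 9.81 + 8.68 + 14.13) / 15 = 12.12000
bias = 12.12000 − 11.64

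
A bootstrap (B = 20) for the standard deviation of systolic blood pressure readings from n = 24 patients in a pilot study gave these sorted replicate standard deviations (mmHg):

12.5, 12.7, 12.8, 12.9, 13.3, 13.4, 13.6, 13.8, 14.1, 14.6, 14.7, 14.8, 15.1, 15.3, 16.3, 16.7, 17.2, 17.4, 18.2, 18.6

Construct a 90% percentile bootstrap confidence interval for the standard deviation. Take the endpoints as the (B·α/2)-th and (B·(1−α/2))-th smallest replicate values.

(12.5, 18.2)

α = 0.10; lower rank = 20 × 0.050 = 1; upper rank = 20 × 0.950 = 19.
The 1st smallest replicate is 12.5; the 19th is 18.2.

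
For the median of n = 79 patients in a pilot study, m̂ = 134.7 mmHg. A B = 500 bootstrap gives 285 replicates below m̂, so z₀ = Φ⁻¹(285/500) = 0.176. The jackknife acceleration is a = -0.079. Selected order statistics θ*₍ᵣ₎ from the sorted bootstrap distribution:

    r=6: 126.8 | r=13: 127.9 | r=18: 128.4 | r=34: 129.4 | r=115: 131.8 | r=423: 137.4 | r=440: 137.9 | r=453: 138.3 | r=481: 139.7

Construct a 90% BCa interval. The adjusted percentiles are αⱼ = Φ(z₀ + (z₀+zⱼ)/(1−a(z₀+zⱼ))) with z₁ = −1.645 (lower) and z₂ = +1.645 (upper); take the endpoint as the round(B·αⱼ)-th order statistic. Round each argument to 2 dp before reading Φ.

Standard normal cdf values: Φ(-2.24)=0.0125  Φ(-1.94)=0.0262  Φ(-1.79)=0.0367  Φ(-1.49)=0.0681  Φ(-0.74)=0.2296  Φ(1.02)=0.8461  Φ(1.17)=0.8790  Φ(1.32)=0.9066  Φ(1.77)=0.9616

Lower: z₀ + z₁ = 0.176 + (-1.645) = -1.469; 1 − a(z₀+z₁) = 1 − (-0.079)(-1.469) = 0.8839; argument = 0.176 + (-1.469)/0.8839 = -1.4859 → -1.49.
α₁ = Φ(-1.49) = 0.0681; rank = round(500 × 0.0681) = 34; θ*₍34₎ = 129.4.
Upper: z₀ + z₂ = 1.821; 1 − a(z₀+z₂) = 1.1439; argument = 1.7680 → 1.77; α₂ = 0.9616; rank = 481; θ*₍481₎ = 139.7.

(129.4, 139.7)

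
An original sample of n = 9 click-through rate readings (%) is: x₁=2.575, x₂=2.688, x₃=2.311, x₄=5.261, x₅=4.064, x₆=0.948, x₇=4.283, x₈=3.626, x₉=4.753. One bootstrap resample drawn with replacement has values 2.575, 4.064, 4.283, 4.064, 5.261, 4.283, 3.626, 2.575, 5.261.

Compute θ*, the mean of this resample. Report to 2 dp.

Mean = (2.575 + 4.064 + 4.283 + 4.064 + 5.261 + 4.283 + 3.626 + 2.575 + 5.261) / 9 = 35.9920 / 9 = 4.00

θ* = 4.00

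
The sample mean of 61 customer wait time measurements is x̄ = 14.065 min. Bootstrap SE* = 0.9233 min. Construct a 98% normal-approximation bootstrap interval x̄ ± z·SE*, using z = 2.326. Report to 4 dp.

(11.9174, 16.2126)

Margin = 2.326 × 0.9233 = 2.14760
Interval: 14.065 ± 2.14760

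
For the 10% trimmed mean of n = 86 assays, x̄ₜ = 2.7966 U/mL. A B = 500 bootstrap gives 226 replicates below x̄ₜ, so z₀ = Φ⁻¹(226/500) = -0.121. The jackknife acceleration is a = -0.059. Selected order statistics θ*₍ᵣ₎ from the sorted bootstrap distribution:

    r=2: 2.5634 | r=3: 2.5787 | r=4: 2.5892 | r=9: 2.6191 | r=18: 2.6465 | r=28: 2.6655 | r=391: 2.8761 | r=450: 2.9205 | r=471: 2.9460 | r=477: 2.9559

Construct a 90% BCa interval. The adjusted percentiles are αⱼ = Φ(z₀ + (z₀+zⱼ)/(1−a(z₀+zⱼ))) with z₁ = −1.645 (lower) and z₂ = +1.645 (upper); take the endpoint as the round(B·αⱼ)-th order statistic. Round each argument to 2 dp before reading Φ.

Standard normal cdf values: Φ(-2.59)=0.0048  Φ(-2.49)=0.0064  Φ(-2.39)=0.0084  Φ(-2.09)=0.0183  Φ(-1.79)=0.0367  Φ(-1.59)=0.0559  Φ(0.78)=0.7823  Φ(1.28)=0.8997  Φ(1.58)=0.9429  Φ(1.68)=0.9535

(2.6191, 2.9205)

Lower: z₀ + z₁ = -0.121 + (-1.645) = -1.766; 1 − a(z₀+z₁) = 1 − (-0.059)(-1.766) = 0.8958; argument = -0.121 + (-1.766)/0.8958 = -2.0924 → -2.09.
α₁ = Φ(-2.09) = 0.0183; rank = round(500 × 0.0183) = 9; θ*₍9₎ = 2.6191.
Upper: z₀ + z₂ = 1.524; 1 − a(z₀+z₂) = 1.0899; argument = 1.2773 → 1.28; α₂ = 0.8997; rank = 450; θ*₍450₎ = 2.9205.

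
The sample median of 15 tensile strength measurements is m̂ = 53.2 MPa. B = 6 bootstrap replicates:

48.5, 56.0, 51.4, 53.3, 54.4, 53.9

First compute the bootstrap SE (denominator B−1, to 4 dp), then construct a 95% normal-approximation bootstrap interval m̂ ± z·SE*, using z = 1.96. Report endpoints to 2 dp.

Mean of replicates = 52.9167; sum of squared deviations = 34.6283; SE* = √(34.6283/5) = 2.6317
Margin = 1.96 × 2.6317 = 5.158
Interval: 53.2 ± 5.158

(48.04, 58.36)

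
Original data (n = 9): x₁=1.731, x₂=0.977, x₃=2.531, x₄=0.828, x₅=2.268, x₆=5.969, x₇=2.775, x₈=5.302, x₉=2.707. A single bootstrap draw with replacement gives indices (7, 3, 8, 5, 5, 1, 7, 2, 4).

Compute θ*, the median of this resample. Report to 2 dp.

Resample values: 2.775, 2.531, 5.302, 2.268, 2.268, 1.731, 2.775, 0.977, 0.828.
Sorted: 0.828, 0.977, 1.731, 2.268, 2.268, 2.531, 2.775, 2.775, 5.302
Median = middle value = 2.27

θ* = 2.27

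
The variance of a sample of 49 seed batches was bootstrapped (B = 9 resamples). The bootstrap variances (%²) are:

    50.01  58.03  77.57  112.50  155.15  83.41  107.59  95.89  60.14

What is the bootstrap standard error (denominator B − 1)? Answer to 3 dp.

Bootstrap SE is the standard deviation of the 9 replicate variances.
Mean of replicates: (50.01 + 58.03 + 77.57 + 112.50 + 155.15 + 83.41 + 107.59 + 95.89 + 60.14) / 9 = 800.2900 / 9 = 88.9211
Sum of squared deviations: (−38.9111)² + (−30.8911)² + (−11.3511)² + (+23.5789)² + (+66.2289)² + (−5.5111)² + (+18.6689)² + (+6.9689)² + (−28.7811)² = 8795.2303
Variance = 8795.2303 / 8 = 1099.4038
SE* = √1099.4038

SE* = 33.157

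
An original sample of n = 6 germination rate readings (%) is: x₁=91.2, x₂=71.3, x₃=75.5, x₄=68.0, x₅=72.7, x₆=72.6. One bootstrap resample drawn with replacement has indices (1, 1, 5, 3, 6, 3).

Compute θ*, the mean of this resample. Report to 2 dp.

θ* = 79.78

Resample values: 91.2, 91.2, 72.7, 75.5, 72.6, 75.5.
Mean = (91.2 + 91.2 + 72.7 + 75.5 + 72.6 + 75.5) / 6 = 478.70 / 6 = 79.78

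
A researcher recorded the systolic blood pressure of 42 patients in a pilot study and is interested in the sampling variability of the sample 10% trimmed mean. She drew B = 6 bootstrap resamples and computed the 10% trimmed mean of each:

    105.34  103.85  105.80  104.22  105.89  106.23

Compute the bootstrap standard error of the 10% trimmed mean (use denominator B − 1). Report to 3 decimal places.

SE* = 0.969

Bootstrap SE is the standard deviation of the 6 replicate 10% trimmed means.
Mean of replicates: (105.34 + 103.85 + 105.80 + 104.22 + 105.89 + 106.23) / 6 = 631.3300 / 6 = 105.2217
Sum of squared deviations: (+0.1183)² + (−1.3717)² + (+0.5783)² + (−1.0017)² + (+0.6683)² + (+1.0083)² = 4.6967
Variance = 4.6967 / 5 = 0.9393
SE* = √0.9393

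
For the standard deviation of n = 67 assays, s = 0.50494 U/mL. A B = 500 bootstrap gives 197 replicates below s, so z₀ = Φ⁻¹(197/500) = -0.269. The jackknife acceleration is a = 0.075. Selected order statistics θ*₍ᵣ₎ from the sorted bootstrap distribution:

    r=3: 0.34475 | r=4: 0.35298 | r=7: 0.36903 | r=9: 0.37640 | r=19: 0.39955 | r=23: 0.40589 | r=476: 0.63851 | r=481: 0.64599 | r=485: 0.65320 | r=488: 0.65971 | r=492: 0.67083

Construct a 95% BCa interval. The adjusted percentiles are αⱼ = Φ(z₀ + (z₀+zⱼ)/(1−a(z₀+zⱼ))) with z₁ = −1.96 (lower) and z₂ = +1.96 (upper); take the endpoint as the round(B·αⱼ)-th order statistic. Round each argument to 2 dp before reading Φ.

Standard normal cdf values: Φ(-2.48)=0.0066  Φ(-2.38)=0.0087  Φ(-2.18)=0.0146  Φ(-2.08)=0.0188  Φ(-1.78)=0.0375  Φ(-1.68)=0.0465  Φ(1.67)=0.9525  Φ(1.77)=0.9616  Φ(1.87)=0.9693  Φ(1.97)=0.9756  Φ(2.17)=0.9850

(0.36903, 0.63851)

Lower: z₀ + z₁ = -0.269 + (-1.960) = -2.229; 1 − a(z₀+z₁) = 1 − (0.075)(-2.229) = 1.1672; argument = -0.269 + (-2.229)/1.1672 = -2.1787 → -2.18.
α₁ = Φ(-2.18) = 0.0146; rank = round(500 × 0.0146) = 7; θ*₍7₎ = 0.36903.
Upper: z₀ + z₂ = 1.691; 1 − a(z₀+z₂) = 0.8732; argument = 1.6676 → 1.67; α₂ = 0.9525; rank = 476; θ*₍476₎ = 0.63851.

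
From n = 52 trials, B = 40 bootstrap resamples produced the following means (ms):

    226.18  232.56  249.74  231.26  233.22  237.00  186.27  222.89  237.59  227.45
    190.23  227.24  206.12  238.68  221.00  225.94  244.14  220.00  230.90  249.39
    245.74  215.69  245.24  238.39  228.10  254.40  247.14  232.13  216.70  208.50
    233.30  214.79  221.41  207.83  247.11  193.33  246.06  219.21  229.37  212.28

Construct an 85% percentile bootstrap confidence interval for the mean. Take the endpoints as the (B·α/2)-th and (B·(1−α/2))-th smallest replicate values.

(193.33, 247.14)

Sorted replicates: 186.27, 190.23, 193.33, 206.12, 207.83, 208.50, 212.28, 214.79, 215.69, 216.70, 219.21, 220.00, 221.00, 221.41, 222.89, 225.94, 226.18, 227.24, 227.45, 228.10, 229.37, 230.90, 231.26, 232.13, 232.56, 233.22, 233.30, 237.00, 237.59, 238.39, 238.68, 244.14, 245.24, 245.74, 246.06, 247.11, 247.14, 249.39, 249.74, 254.40
α = 0.15; lower rank = 40 × 0.075 = 3; upper rank = 40 × 0.925 = 37.
The 3rd smallest replicate is 193.33; the 37th is 247.14.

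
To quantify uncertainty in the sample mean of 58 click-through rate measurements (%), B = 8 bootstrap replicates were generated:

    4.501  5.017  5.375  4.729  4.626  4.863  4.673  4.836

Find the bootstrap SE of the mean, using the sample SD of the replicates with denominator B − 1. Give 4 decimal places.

SE* = 0.2720

Bootstrap SE is the standard deviation of the 8 replicate means.
Mean of replicates: (4.501 + 5.017 + 5.375 + 4.729 + 4.626 + 4.863 + 4.673 + 4.836) / 8 = 38.62000 / 8 = 4.82750
Sum of squared deviations: (−0.32650)² + (+0.18950)² + (+0.54750)² + (−0.09850)² + (−0.20150)² + (+0.03550)² + (−0.15450)² + (+0.00850)² = 0.51778
Variance = 0.51778 / 7 = 0.07397
SE* = √0.07397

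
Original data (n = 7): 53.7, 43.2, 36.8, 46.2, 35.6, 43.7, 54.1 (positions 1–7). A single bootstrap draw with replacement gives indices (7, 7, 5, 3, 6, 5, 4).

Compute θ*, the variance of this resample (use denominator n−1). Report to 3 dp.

Resample values: 54.1, 54.1, 35.6, 36.8, 43.7, 35.6, 46.2.
Mean = 43.7286; sum of squared deviations = 401.3943
s² = 401.3943 / 6 = 66.8990

θ* = 66.899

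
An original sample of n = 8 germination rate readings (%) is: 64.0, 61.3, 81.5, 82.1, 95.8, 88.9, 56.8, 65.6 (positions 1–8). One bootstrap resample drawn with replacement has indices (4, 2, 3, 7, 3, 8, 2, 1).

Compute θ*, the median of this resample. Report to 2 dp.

Resample values: 82.1, 61.3, 81.5, 56.8, 81.5, 65.6, 61.3, 64.0.
Sorted: 56.8, 61.3, 61.3, 64.0, 65.6, 81.5, 81.5, 82.1
Median = average of the two middle values = 64.80

θ* = 64.80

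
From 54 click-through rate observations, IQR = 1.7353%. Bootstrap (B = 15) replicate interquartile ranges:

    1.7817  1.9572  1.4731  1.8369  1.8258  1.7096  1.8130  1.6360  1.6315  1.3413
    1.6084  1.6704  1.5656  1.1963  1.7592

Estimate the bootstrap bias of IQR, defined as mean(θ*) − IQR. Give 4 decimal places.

mean(θ*) = (1.7817 + 1.9572 + 1.4731 + 1.8369 + 1.8258 + 1.7096 + 1.8130 + 1.6360 + 1.6315 + 1.3413 + 1.6084 + 1.6704 + 1.5656 + 1.1963 + 1.7592) / 15 = 1.65373
bias = 1.65373 − 1.7353

bias = −0.0816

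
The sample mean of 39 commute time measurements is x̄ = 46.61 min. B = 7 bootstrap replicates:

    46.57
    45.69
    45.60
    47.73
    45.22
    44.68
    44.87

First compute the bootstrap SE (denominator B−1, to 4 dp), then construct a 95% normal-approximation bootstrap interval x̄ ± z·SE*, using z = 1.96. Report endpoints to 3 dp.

Mean of replicates = 45.7657; sum of squared deviations = 6.8174; SE* = √(6.8174/6) = 1.0659
Margin = 1.96 × 1.0659 = 2.0892
Interval: 46.61 ± 2.0892

(44.521, 48.699)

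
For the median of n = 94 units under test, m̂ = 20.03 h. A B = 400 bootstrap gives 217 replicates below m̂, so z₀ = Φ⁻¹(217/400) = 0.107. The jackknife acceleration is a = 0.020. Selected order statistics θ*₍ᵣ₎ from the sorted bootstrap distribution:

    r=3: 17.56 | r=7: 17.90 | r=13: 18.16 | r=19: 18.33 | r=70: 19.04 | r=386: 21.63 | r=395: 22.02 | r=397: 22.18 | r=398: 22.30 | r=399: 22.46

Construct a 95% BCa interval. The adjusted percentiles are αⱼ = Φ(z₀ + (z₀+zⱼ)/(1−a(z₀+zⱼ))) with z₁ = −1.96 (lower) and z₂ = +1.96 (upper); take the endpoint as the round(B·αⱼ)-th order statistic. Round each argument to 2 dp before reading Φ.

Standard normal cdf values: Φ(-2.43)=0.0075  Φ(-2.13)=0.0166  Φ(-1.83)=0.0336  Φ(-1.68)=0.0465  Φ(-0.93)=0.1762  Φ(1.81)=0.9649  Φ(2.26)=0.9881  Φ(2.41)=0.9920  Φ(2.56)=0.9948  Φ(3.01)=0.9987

Lower: z₀ + z₁ = 0.107 + (-1.960) = -1.853; 1 − a(z₀+z₁) = 1 − (0.020)(-1.853) = 1.0371; argument = 0.107 + (-1.853)/1.0371 = -1.6798 → -1.68.
α₁ = Φ(-1.68) = 0.0465; rank = round(400 × 0.0465) = 19; θ*₍19₎ = 18.33.
Upper: z₀ + z₂ = 2.067; 1 − a(z₀+z₂) = 0.9587; argument = 2.2631 → 2.26; α₂ = 0.9881; rank = 395; θ*₍395₎ = 22.02.

(18.33, 22.02)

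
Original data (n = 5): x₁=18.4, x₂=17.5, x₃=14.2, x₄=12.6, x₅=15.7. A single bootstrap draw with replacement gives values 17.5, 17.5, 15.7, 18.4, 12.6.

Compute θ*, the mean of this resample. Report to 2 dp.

Mean = (17.5 + 17.5 + 15.7 + 18.4 + 12.6) / 5 = 81.70 / 5 = 16.34

θ* = 16.34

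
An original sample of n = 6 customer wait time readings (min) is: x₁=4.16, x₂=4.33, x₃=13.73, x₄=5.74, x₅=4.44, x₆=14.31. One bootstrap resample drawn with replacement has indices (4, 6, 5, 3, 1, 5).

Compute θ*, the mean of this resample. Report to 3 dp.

θ* = 7.803

Resample values: 5.74, 14.31, 4.44, 13.73, 4.16, 4.44.
Mean = (5.74 + 14.31 + 4.44 + 13.73 + 4.16 + 4.44) / 6 = 46.820 / 6 = 7.803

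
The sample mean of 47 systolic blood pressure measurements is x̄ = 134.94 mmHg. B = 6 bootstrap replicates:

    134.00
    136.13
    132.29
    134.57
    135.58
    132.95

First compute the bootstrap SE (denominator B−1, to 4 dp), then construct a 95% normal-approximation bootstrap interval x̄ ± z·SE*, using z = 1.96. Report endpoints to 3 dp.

Mean of replicates = 134.2533; sum of squared deviations = 10.9997; SE* = √(10.9997/5) = 1.4832
Margin = 1.96 × 1.4832 = 2.9071
Interval: 134.94 ± 2.9071

(132.033, 137.847)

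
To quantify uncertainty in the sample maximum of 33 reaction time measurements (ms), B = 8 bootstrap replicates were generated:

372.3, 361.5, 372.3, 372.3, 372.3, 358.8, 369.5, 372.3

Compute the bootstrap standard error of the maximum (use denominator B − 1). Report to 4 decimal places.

Bootstrap SE is the standard deviation of the 8 replicate maximums.
Mean of replicates: (372.3 + 361.5 + 372.3 + 372.3 + 372.3 + 358.8 + 369.5 + 372.3) / 8 = 2951.30000 / 8 = 368.91250
Sum of squared deviations: (+3.38750)² + (−7.41250)² + (+3.38750)² + (+3.38750)² + (+3.38750)² + (−10.11250)² + (+0.58750)² + (+3.38750)² = 214.92875
Variance = 214.92875 / 7 = 30.70411
SE* = √30.70411

SE* = 5.5411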